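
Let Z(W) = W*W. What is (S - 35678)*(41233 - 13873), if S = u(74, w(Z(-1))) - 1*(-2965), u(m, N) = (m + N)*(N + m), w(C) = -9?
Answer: -779431680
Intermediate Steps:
Z(W) = W²
u(m, N) = (N + m)² (u(m, N) = (N + m)*(N + m) = (N + m)²)
S = 7190 (S = (-9 + 74)² - 1*(-2965) = 65² + 2965 = 4225 + 2965 = 7190)
(S - 35678)*(41233 - 13873) = (7190 - 35678)*(41233 - 13873) = -28488*27360 = -779431680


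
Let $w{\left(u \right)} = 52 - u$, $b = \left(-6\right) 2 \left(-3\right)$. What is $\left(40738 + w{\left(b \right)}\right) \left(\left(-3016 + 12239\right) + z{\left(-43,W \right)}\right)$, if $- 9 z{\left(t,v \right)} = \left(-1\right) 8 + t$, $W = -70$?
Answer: $\frac{1128315244}{3} \approx 3.761 \cdot 10^{8}$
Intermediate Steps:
$b = 36$ ($b = \left(-12\right) \left(-3\right) = 36$)
$z{\left(t,v \right)} = \frac{8}{9} - \frac{t}{9}$ ($z{\left(t,v \right)} = - \frac{\left(-1\right) 8 + t}{9} = - \frac{-8 + t}{9} = \frac{8}{9} - \frac{t}{9}$)
$\left(40738 + w{\left(b \right)}\right) \left(\left(-3016 + 12239\right) + z{\left(-43,W \right)}\right) = \left(40738 + \left(52 - 36\right)\right) \left(\left(-3016 + 12239\right) + \left(\frac{8}{9} - - \frac{43}{9}\right)\right) = \left(40738 + \left(52 - 36\right)\right) \left(9223 + \left(\frac{8}{9} + \frac{43}{9}\right)\right) = \left(40738 + 16\right) \left(9223 + \frac{17}{3}\right) = 40754 \cdot \frac{27686}{3} = \frac{1128315244}{3}$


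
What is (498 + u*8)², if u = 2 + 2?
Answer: 280900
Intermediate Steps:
u = 4
(498 + u*8)² = (498 + 4*8)² = (498 + 32)² = 530² = 280900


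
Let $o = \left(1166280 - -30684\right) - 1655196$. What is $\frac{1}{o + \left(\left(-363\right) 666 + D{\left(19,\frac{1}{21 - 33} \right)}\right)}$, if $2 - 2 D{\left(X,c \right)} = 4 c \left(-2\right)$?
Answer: $- \frac{3}{2099968} \approx -1.4286 \cdot 10^{-6}$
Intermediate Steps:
$D{\left(X,c \right)} = 1 + 4 c$ ($D{\left(X,c \right)} = 1 - \frac{4 c \left(-2\right)}{2} = 1 - \frac{\left(-8\right) c}{2} = 1 + 4 c$)
$o = -458232$ ($o = \left(1166280 + \left(-1183893 + 1214577\right)\right) - 1655196 = \left(1166280 + 30684\right) - 1655196 = 1196964 - 1655196 = -458232$)
$\frac{1}{o + \left(\left(-363\right) 666 + D{\left(19,\frac{1}{21 - 33} \right)}\right)} = \frac{1}{-458232 + \left(\left(-363\right) 666 + \left(1 + \frac{4}{21 - 33}\right)\right)} = \frac{1}{-458232 - \left(241757 + \frac{1}{3}\right)} = \frac{1}{-458232 + \left(-241758 + \left(1 + 4 \left(- \frac{1}{12}\right)\right)\right)} = \frac{1}{-458232 + \left(-241758 + \left(1 - \frac{1}{3}\right)\right)} = \frac{1}{-458232 + \left(-241758 + \frac{2}{3}\right)} = \frac{1}{-458232 - \frac{725272}{3}} = \frac{1}{- \frac{2099968}{3}} = - \frac{3}{2099968}$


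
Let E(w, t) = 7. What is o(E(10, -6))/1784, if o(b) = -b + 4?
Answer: -3/1784 ≈ -0.0016816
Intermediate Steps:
o(b) = 4 - b
o(E(10, -6))/1784 = (4 - 1*7)/1784 = (4 - 7)*(1/1784) = -3*1/1784 = -3/1784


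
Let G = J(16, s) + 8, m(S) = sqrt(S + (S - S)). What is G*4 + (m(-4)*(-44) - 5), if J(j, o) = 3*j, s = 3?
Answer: 219 - 88*I ≈ 219.0 - 88.0*I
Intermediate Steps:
m(S) = sqrt(S) (m(S) = sqrt(S + 0) = sqrt(S))
G = 56 (G = 3*16 + 8 = 48 + 8 = 56)
G*4 + (m(-4)*(-44) - 5) = 56*4 + (sqrt(-4)*(-44) - 5) = 224 + ((2*I)*(-44) - 5) = 224 + (-88*I - 5) = 224 + (-5 - 88*I) = 219 - 88*I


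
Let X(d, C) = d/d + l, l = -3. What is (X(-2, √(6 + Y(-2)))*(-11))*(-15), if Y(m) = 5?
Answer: -330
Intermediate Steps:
X(d, C) = -2 (X(d, C) = d/d - 3 = 1 - 3 = -2)
(X(-2, √(6 + Y(-2)))*(-11))*(-15) = -2*(-11)*(-15) = 22*(-15) = -330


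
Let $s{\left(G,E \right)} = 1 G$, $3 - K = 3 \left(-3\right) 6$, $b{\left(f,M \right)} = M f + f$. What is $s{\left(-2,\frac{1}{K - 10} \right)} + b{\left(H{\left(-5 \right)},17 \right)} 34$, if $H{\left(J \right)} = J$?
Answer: $-3062$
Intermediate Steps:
$b{\left(f,M \right)} = f + M f$
$K = 57$ ($K = 3 - 3 \left(-3\right) 6 = 3 - \left(-9\right) 6 = 3 - -54 = 3 + 54 = 57$)
$s{\left(G,E \right)} = G$
$s{\left(-2,\frac{1}{K - 10} \right)} + b{\left(H{\left(-5 \right)},17 \right)} 34 = -2 + - 5 \left(1 + 17\right) 34 = -2 + \left(-5\right) 18 \cdot 34 = -2 - 3060 = -3062$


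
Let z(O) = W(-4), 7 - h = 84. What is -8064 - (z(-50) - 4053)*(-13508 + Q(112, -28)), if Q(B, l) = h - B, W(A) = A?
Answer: -55576793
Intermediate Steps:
h = -77 (h = 7 - 1*84 = 7 - 84 = -77)
z(O) = -4
Q(B, l) = -77 - B
-8064 - (z(-50) - 4053)*(-13508 + Q(112, -28)) = -8064 - (-4 - 4053)*(-13508 + (-77 - 1*112)) = -8064 - (-4057)*(-13508 + (-77 - 112)) = -8064 - (-4057)*(-13508 - 189) = -8064 - (-4057)*(-13697) = -8064 - 1*55568729 = -8064 - 55568729 = -55576793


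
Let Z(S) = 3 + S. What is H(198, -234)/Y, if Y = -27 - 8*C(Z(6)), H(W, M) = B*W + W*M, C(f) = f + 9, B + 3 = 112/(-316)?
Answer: 412522/1501 ≈ 274.83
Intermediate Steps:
B = -265/79 (B = -3 + 112/(-316) = -3 + 112*(-1/316) = -3 - 28/79 = -265/79 ≈ -3.3544)
C(f) = 9 + f
H(W, M) = -265*W/79 + M*W (H(W, M) = -265*W/79 + W*M = -265*W/79 + M*W)
Y = -171 (Y = -27 - 8*(9 + (3 + 6)) = -27 - 8*(9 + 9) = -27 - 8*18 = -27 - 144 = -171)
H(198, -234)/Y = ((1/79)*198*(-265 + 79*(-234)))/(-171) = ((1/79)*198*(-265 - 18486))*(-1/171) = ((1/79)*198*(-18751))*(-1/171) = -3712698/79*(-1/171) = 412522/1501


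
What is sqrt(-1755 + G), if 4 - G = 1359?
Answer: I*sqrt(3110) ≈ 55.767*I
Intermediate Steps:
G = -1355 (G = 4 - 1*1359 = 4 - 1359 = -1355)
sqrt(-1755 + G) = sqrt(-1755 - 1355) = sqrt(-3110) = I*sqrt(3110)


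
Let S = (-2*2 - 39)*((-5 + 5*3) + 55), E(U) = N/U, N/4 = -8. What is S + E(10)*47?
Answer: -14727/5 ≈ -2945.4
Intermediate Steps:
N = -32 (N = 4*(-8) = -32)
E(U) = -32/U
S = -2795 (S = (-4 - 39)*((-5 + 15) + 55) = -43*(10 + 55) = -43*65 = -2795)
S + E(10)*47 = -2795 - 32/10*47 = -2795 - 32*⅒*47 = -2795 - 16/5*47 = -2795 - 752/5 = -14727/5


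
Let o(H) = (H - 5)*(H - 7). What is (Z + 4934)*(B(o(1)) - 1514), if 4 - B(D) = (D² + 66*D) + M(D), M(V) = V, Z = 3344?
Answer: -30578932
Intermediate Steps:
o(H) = (-7 + H)*(-5 + H) (o(H) = (-5 + H)*(-7 + H) = (-7 + H)*(-5 + H))
B(D) = 4 - D² - 67*D (B(D) = 4 - ((D² + 66*D) + D) = 4 - (D² + 67*D) = 4 + (-D² - 67*D) = 4 - D² - 67*D)
(Z + 4934)*(B(o(1)) - 1514) = (3344 + 4934)*((4 - (35 + 1² - 12*1)² - 67*(35 + 1² - 12*1)) - 1514) = 8278*((4 - (35 + 1 - 12)² - 67*(35 + 1 - 12)) - 1514) = 8278*((4 - 1*24² - 67*24) - 1514) = 8278*((4 - 1*576 - 1608) - 1514) = 8278*((4 - 576 - 1608) - 1514) = 8278*(-2180 - 1514) = 8278*(-3694) = -30578932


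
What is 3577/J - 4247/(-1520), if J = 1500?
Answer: 590377/114000 ≈ 5.1787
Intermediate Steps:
3577/J - 4247/(-1520) = 3577/1500 - 4247/(-1520) = 3577*(1/1500) - 4247*(-1/1520) = 3577/1500 + 4247/1520 = 590377/114000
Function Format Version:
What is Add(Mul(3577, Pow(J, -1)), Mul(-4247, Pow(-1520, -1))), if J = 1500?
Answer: Rational(590377, 114000) ≈ 5.1787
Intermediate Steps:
Add(Mul(3577, Pow(J, -1)), Mul(-4247, Pow(-1520, -1))) = Add(Mul(3577, Pow(1500, -1)), Mul(-4247, Pow(-1520, -1))) = Add(Mul(3577, Rational(1, 1500)), Mul(-4247, Rational(-1, 1520))) = Add(Rational(3577, 1500), Rational(4247, 1520)) = Rational(590377, 114000)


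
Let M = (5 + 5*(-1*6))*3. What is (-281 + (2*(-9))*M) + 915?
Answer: 1984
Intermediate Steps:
M = -75 (M = (5 + 5*(-6))*3 = (5 - 30)*3 = -25*3 = -75)
(-281 + (2*(-9))*M) + 915 = (-281 + (2*(-9))*(-75)) + 915 = (-281 - 18*(-75)) + 915 = (-281 + 1350) + 915 = 1069 + 915 = 1984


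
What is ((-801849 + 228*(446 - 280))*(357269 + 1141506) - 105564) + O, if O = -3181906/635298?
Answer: -363728975919169964/317649 ≈ -1.1451e+12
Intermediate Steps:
O = -1590953/317649 (O = -3181906*1/635298 = -1590953/317649 ≈ -5.0085)
((-801849 + 228*(446 - 280))*(357269 + 1141506) - 105564) + O = ((-801849 + 228*(446 - 280))*(357269 + 1141506) - 105564) - 1590953/317649 = ((-801849 + 228*166)*1498775 - 105564) - 1590953/317649 = ((-801849 + 37848)*1498775 - 105564) - 1590953/317649 = (-764001*1498775 - 105564) - 1590953/317649 = (-1145065598775 - 105564) - 1590953/317649 = -1145065704339 - 1590953/317649 = -363728975919169964/317649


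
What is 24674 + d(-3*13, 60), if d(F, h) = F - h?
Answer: 24575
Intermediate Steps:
24674 + d(-3*13, 60) = 24674 + (-3*13 - 1*60) = 24674 + (-39 - 60) = 24674 - 99 = 24575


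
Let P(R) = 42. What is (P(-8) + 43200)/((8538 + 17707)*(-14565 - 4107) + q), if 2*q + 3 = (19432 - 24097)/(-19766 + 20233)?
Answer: -6731338/76283927971 ≈ -8.8241e-5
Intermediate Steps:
q = -3033/467 (q = -3/2 + ((19432 - 24097)/(-19766 + 20233))/2 = -3/2 + (-4665/467)/2 = -3/2 + (-4665*1/467)/2 = -3/2 + (½)*(-4665/467) = -3/2 - 4665/934 = -3033/467 ≈ -6.4946)
(P(-8) + 43200)/((8538 + 17707)*(-14565 - 4107) + q) = (42 + 43200)/((8538 + 17707)*(-14565 - 4107) - 3033/467) = 43242/(26245*(-18672) - 3033/467) = 43242/(-490046640 - 3033/467) = 43242/(-228851783913/467) = 43242*(-467/228851783913) = -6731338/76283927971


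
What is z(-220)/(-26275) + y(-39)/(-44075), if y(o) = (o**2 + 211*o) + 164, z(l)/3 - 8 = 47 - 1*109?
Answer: 286534/1852913 ≈ 0.15464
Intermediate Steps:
z(l) = -162 (z(l) = 24 + 3*(47 - 1*109) = 24 + 3*(47 - 109) = 24 + 3*(-62) = 24 - 186 = -162)
y(o) = 164 + o**2 + 211*o
z(-220)/(-26275) + y(-39)/(-44075) = -162/(-26275) + (164 + (-39)**2 + 211*(-39))/(-44075) = -162*(-1/26275) + (164 + 1521 - 8229)*(-1/44075) = 162/26275 - 6544*(-1/44075) = 162/26275 + 6544/44075 = 286534/1852913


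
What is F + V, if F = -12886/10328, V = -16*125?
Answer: -10334443/5164 ≈ -2001.2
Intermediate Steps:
V = -2000
F = -6443/5164 (F = -12886*1/10328 = -6443/5164 ≈ -1.2477)
F + V = -6443/5164 - 2000 = -10334443/5164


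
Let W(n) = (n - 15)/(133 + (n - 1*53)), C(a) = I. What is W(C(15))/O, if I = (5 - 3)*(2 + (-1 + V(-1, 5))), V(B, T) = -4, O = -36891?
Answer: 7/909978 ≈ 7.6925e-6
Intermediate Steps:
I = -6 (I = (5 - 3)*(2 + (-1 - 4)) = 2*(2 - 5) = 2*(-3) = -6)
C(a) = -6
W(n) = (-15 + n)/(80 + n) (W(n) = (-15 + n)/(133 + (n - 53)) = (-15 + n)/(133 + (-53 + n)) = (-15 + n)/(80 + n))
W(C(15))/O = ((-15 - 6)/(80 - 6))/(-36891) = (-21/74)*(-1/36891) = ((1/74)*(-21))*(-1/36891) = -21/74*(-1/36891) = 7/909978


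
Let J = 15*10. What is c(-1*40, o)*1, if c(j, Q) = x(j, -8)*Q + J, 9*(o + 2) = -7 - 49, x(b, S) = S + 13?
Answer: 980/9 ≈ 108.89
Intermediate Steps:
x(b, S) = 13 + S
o = -74/9 (o = -2 + (-7 - 49)/9 = -2 + (⅑)*(-56) = -2 - 56/9 = -74/9 ≈ -8.2222)
J = 150
c(j, Q) = 150 + 5*Q (c(j, Q) = (13 - 8)*Q + 150 = 5*Q + 150 = 150 + 5*Q)
c(-1*40, o)*1 = (150 + 5*(-74/9))*1 = (150 - 370/9)*1 = (980/9)*1 = 980/9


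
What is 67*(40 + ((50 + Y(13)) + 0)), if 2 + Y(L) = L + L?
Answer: 7638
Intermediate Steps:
Y(L) = -2 + 2*L (Y(L) = -2 + (L + L) = -2 + 2*L)
67*(40 + ((50 + Y(13)) + 0)) = 67*(40 + ((50 + (-2 + 2*13)) + 0)) = 67*(40 + ((50 + (-2 + 26)) + 0)) = 67*(40 + ((50 + 24) + 0)) = 67*(40 + (74 + 0)) = 67*(40 + 74) = 67*114 = 7638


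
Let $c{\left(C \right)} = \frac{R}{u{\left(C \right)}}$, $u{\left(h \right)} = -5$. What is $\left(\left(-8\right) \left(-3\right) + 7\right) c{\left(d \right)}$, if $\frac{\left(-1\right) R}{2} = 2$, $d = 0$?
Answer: $\frac{124}{5} \approx 24.8$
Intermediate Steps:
$R = -4$ ($R = \left(-2\right) 2 = -4$)
$c{\left(C \right)} = \frac{4}{5}$ ($c{\left(C \right)} = - \frac{4}{-5} = \left(-4\right) \left(- \frac{1}{5}\right) = \frac{4}{5}$)
$\left(\left(-8\right) \left(-3\right) + 7\right) c{\left(d \right)} = \left(\left(-8\right) \left(-3\right) + 7\right) \frac{4}{5} = \left(24 + 7\right) \frac{4}{5} = 31 \cdot \frac{4}{5} = \frac{124}{5}$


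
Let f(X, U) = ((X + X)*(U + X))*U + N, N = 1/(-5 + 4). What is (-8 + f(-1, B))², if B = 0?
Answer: 81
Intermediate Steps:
N = -1 (N = 1/(-1) = -1)
f(X, U) = -1 + 2*U*X*(U + X) (f(X, U) = ((X + X)*(U + X))*U - 1 = ((2*X)*(U + X))*U - 1 = (2*X*(U + X))*U - 1 = 2*U*X*(U + X) - 1 = -1 + 2*U*X*(U + X))
(-8 + f(-1, B))² = (-8 + (-1 + 2*0*(-1)² + 2*(-1)*0²))² = (-8 + (-1 + 2*0*1 + 2*(-1)*0))² = (-8 + (-1 + 0 + 0))² = (-8 - 1)² = (-9)² = 81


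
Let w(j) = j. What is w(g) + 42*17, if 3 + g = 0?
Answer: 711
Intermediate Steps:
g = -3 (g = -3 + 0 = -3)
w(g) + 42*17 = -3 + 42*17 = -3 + 714 = 711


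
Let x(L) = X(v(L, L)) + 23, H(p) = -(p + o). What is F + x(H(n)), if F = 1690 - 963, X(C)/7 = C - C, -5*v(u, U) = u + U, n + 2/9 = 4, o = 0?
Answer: 750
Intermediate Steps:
n = 34/9 (n = -2/9 + 4 = 34/9 ≈ 3.7778)
v(u, U) = -U/5 - u/5 (v(u, U) = -(u + U)/5 = -(U + u)/5 = -U/5 - u/5)
X(C) = 0 (X(C) = 7*(C - C) = 7*0 = 0)
H(p) = -p (H(p) = -(p + 0) = -p)
x(L) = 23 (x(L) = 0 + 23 = 23)
F = 727
F + x(H(n)) = 727 + 23 = 750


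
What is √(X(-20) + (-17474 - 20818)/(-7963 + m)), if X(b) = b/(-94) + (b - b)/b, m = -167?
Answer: 4*√1247843890/63685 ≈ 2.2187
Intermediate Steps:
X(b) = -b/94 (X(b) = b*(-1/94) + 0/b = -b/94 + 0 = -b/94)
√(X(-20) + (-17474 - 20818)/(-7963 + m)) = √(-1/94*(-20) + (-17474 - 20818)/(-7963 - 167)) = √(10/47 - 38292/(-8130)) = √(10/47 - 38292*(-1/8130)) = √(10/47 + 6382/1355) = √(313504/63685) = 4*√1247843890/63685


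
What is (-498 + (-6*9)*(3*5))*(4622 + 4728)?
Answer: -12229800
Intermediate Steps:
(-498 + (-6*9)*(3*5))*(4622 + 4728) = (-498 - 54*15)*9350 = (-498 - 810)*9350 = -1308*9350 = -12229800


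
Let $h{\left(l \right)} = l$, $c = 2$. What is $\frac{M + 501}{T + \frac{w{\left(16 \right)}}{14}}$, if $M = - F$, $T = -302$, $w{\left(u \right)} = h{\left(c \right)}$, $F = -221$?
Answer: $- \frac{5054}{2113} \approx -2.3919$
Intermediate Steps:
$w{\left(u \right)} = 2$
$M = 221$ ($M = \left(-1\right) \left(-221\right) = 221$)
$\frac{M + 501}{T + \frac{w{\left(16 \right)}}{14}} = \frac{221 + 501}{-302 + \frac{2}{14}} = \frac{722}{-302 + 2 \cdot \frac{1}{14}} = \frac{722}{-302 + \frac{1}{7}} = \frac{722}{- \frac{2113}{7}} = 722 \left(- \frac{7}{2113}\right) = - \frac{5054}{2113}$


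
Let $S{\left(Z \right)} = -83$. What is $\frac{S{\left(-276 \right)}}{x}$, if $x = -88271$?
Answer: $\frac{83}{88271} \approx 0.00094029$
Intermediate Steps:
$\frac{S{\left(-276 \right)}}{x} = - \frac{83}{-88271} = \left(-83\right) \left(- \frac{1}{88271}\right) = \frac{83}{88271}$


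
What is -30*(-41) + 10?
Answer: 1240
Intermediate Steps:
-30*(-41) + 10 = 1230 + 10 = 1240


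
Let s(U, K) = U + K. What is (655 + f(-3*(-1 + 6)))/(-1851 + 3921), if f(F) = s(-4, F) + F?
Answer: 3/10 ≈ 0.30000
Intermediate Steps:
s(U, K) = K + U
f(F) = -4 + 2*F (f(F) = (F - 4) + F = (-4 + F) + F = -4 + 2*F)
(655 + f(-3*(-1 + 6)))/(-1851 + 3921) = (655 + (-4 + 2*(-3*(-1 + 6))))/(-1851 + 3921) = (655 + (-4 + 2*(-3*5)))/2070 = (655 + (-4 + 2*(-15)))*(1/2070) = (655 + (-4 - 30))*(1/2070) = (655 - 34)*(1/2070) = 621*(1/2070) = 3/10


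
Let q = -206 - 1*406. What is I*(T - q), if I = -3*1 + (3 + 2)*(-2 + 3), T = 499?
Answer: 2222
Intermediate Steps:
q = -612 (q = -206 - 406 = -612)
I = 2 (I = -3 + 5*1 = -3 + 5 = 2)
I*(T - q) = 2*(499 - 1*(-612)) = 2*(499 + 612) = 2*1111 = 2222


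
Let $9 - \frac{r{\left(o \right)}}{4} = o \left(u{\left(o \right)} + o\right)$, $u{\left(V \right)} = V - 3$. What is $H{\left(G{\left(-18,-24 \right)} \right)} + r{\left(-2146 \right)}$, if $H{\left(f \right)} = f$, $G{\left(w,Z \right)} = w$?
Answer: $-36868262$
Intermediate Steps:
$u{\left(V \right)} = -3 + V$
$r{\left(o \right)} = 36 - 4 o \left(-3 + 2 o\right)$ ($r{\left(o \right)} = 36 - 4 o \left(\left(-3 + o\right) + o\right) = 36 - 4 o \left(-3 + 2 o\right)$)
$H{\left(G{\left(-18,-24 \right)} \right)} + r{\left(-2146 \right)} = -18 + \left(36 - 8 \left(-2146\right)^{2} + 12 \left(-2146\right)\right) = -18 - 36868244 = -36868262$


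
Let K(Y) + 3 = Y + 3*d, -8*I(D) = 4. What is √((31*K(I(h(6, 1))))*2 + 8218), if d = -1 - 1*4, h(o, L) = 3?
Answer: √7071 ≈ 84.089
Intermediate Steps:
I(D) = -½ (I(D) = -⅛*4 = -½)
d = -5 (d = -1 - 4 = -5)
K(Y) = -18 + Y (K(Y) = -3 + (Y + 3*(-5)) = -3 + (Y - 15) = -3 + (-15 + Y) = -18 + Y)
√((31*K(I(h(6, 1))))*2 + 8218) = √((31*(-18 - ½))*2 + 8218) = √((31*(-37/2))*2 + 8218) = √(-1147/2*2 + 8218) = √(-1147 + 8218) = √7071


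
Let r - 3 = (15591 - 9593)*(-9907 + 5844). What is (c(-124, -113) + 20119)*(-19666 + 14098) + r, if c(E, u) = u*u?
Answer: -207490255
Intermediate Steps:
c(E, u) = u²
r = -24369871 (r = 3 + (15591 - 9593)*(-9907 + 5844) = 3 + 5998*(-4063) = 3 - 24369874 = -24369871)
(c(-124, -113) + 20119)*(-19666 + 14098) + r = ((-113)² + 20119)*(-19666 + 14098) - 24369871 = (12769 + 20119)*(-5568) - 24369871 = 32888*(-5568) - 24369871 = -183120384 - 24369871 = -207490255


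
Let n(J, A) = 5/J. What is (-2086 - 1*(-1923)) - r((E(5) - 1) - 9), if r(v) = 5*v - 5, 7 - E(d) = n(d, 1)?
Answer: -138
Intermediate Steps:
E(d) = 7 - 5/d
r(v) = -5 + 5*v
(-2086 - 1*(-1923)) - r((E(5) - 1) - 9) = (-2086 - 1*(-1923)) - (-5 + 5*(((7 - 5/5) - 1) - 9)) = (-2086 + 1923) - (-5 + 5*(((7 - 5*⅕) - 1) - 9)) = -163 - (-5 + 5*(((7 - 1) - 1) - 9)) = -163 - (-5 + 5*((6 - 1) - 9)) = -163 - (-5 + 5*(5 - 9)) = -163 - (-5 + 5*(-4)) = -163 - (-5 - 20) = -163 - 1*(-25) = -163 + 25 = -138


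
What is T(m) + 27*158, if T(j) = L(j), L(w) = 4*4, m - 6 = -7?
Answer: 4282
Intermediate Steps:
m = -1 (m = 6 - 7 = -1)
L(w) = 16
T(j) = 16
T(m) + 27*158 = 16 + 27*158 = 16 + 4266 = 4282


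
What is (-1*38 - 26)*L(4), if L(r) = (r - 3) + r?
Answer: -320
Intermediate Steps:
L(r) = -3 + 2*r (L(r) = (-3 + r) + r = -3 + 2*r)
(-1*38 - 26)*L(4) = (-1*38 - 26)*(-3 + 2*4) = (-38 - 26)*(-3 + 8) = -64*5 = -320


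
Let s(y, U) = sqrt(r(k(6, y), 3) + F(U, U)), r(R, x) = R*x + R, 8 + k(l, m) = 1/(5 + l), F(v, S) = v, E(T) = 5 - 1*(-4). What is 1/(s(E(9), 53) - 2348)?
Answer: -25828/60643909 - sqrt(2585)/60643909 ≈ -0.00042673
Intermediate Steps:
E(T) = 9 (E(T) = 5 + 4 = 9)
k(l, m) = -8 + 1/(5 + l)
r(R, x) = R + R*x
s(y, U) = sqrt(-348/11 + U) (s(y, U) = sqrt(((-39 - 8*6)/(5 + 6))*(1 + 3) + U) = sqrt(((-39 - 48)/11)*4 + U) = sqrt(((1/11)*(-87))*4 + U) = sqrt(-87/11*4 + U) = sqrt(-348/11 + U))
1/(s(E(9), 53) - 2348) = 1/(sqrt(-3828 + 121*53)/11 - 2348) = 1/(sqrt(-3828 + 6413)/11 - 2348) = 1/(sqrt(2585)/11 - 2348) = 1/(-2348 + sqrt(2585)/11)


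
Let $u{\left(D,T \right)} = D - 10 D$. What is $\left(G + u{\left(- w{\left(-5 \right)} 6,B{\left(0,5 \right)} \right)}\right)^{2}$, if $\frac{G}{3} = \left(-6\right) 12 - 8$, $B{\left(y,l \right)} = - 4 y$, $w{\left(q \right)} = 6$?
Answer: $7056$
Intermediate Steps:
$u{\left(D,T \right)} = - 9 D$
$G = -240$ ($G = 3 \left(\left(-6\right) 12 - 8\right) = 3 \left(-72 - 8\right) = 3 \left(-80\right) = -240$)
$\left(G + u{\left(- w{\left(-5 \right)} 6,B{\left(0,5 \right)} \right)}\right)^{2} = \left(-240 - 9 \left(-1\right) 6 \cdot 6\right)^{2} = \left(-240 - 9 \left(\left(-6\right) 6\right)\right)^{2} = \left(-240 - -324\right)^{2} = \left(-240 + 324\right)^{2} = 84^{2} = 7056$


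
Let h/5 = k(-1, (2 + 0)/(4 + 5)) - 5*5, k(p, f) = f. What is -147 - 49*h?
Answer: 53312/9 ≈ 5923.6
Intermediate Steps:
h = -1115/9 (h = 5*((2 + 0)/(4 + 5) - 5*5) = 5*(2/9 - 25) = 5*(-223/9) = -1115/9 ≈ -123.89)
-147 - 49*h = -147 - 49*(-1115/9) = -147 + 54635/9 = 53312/9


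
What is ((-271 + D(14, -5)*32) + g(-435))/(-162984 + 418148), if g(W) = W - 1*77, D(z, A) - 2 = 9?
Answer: -431/255164 ≈ -0.0016891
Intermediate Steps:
D(z, A) = 11 (D(z, A) = 2 + 9 = 11)
g(W) = -77 + W (g(W) = W - 77 = -77 + W)
((-271 + D(14, -5)*32) + g(-435))/(-162984 + 418148) = ((-271 + 11*32) + (-77 - 435))/(-162984 + 418148) = ((-271 + 352) - 512)/255164 = (81 - 512)*(1/255164) = -431*1/255164 = -431/255164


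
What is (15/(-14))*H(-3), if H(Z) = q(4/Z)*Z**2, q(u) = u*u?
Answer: -120/7 ≈ -17.143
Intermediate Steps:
q(u) = u**2
H(Z) = 16 (H(Z) = (4/Z)**2*Z**2 = (16/Z**2)*Z**2 = 16)
(15/(-14))*H(-3) = (15/(-14))*16 = (15*(-1/14))*16 = -15/14*16 = -120/7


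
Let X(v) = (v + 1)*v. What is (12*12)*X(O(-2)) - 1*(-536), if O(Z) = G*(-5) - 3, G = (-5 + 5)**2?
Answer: 1400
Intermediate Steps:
G = 0 (G = 0**2 = 0)
O(Z) = -3 (O(Z) = 0*(-5) - 3 = 0 - 3 = -3)
X(v) = v*(1 + v) (X(v) = (1 + v)*v = v*(1 + v))
(12*12)*X(O(-2)) - 1*(-536) = (12*12)*(-3*(1 - 3)) - 1*(-536) = 144*(-3*(-2)) + 536 = 144*6 + 536 = 864 + 536 = 1400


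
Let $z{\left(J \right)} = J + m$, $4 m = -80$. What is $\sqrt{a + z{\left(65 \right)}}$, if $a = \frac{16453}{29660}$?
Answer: $\frac{\sqrt{10018799495}}{14830} \approx 6.7494$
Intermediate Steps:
$m = -20$ ($m = \frac{1}{4} \left(-80\right) = -20$)
$z{\left(J \right)} = -20 + J$ ($z{\left(J \right)} = J - 20 = -20 + J$)
$a = \frac{16453}{29660}$ ($a = 16453 \cdot \frac{1}{29660} = \frac{16453}{29660} \approx 0.55472$)
$\sqrt{a + z{\left(65 \right)}} = \sqrt{\frac{16453}{29660} + \left(-20 + 65\right)} = \sqrt{\frac{16453}{29660} + 45} = \sqrt{\frac{1351153}{29660}} = \frac{\sqrt{10018799495}}{14830}$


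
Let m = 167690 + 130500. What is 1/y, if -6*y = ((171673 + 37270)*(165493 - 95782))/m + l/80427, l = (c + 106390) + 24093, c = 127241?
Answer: -15988351420/130171823404059 ≈ -0.00012282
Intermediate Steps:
l = 257724 (l = (127241 + 106390) + 24093 = 233631 + 24093 = 257724)
m = 298190
y = -130171823404059/15988351420 (y = -(((171673 + 37270)*(165493 - 95782))/298190 + 257724/80427)/6 = -((208943*69711)*(1/298190) + 257724*(1/80427))/6 = -(14565625473*(1/298190) + 85908/26809)/6 = -(14565625473/298190 + 85908/26809)/6 = -⅙*390515470212177/7994175710 = -130171823404059/15988351420 ≈ -8141.7)
1/y = 1/(-130171823404059/15988351420) = -15988351420/130171823404059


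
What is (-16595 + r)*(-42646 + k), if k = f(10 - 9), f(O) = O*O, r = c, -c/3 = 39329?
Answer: 5739249390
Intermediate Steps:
c = -117987 (c = -3*39329 = -117987)
r = -117987
f(O) = O²
k = 1 (k = (10 - 9)² = 1² = 1)
(-16595 + r)*(-42646 + k) = (-16595 - 117987)*(-42646 + 1) = -134582*(-42645) = 5739249390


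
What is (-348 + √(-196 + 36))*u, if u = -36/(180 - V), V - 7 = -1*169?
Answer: 696/19 - 8*I*√10/19 ≈ 36.632 - 1.3315*I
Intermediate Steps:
V = -162 (V = 7 - 1*169 = 7 - 169 = -162)
u = -2/19 (u = -36/(180 - 1*(-162)) = -36/(180 + 162) = -36/342 = -36*1/342 = -2/19 ≈ -0.10526)
(-348 + √(-196 + 36))*u = (-348 + √(-196 + 36))*(-2/19) = (-348 + √(-160))*(-2/19) = (-348 + 4*I*√10)*(-2/19) = 696/19 - 8*I*√10/19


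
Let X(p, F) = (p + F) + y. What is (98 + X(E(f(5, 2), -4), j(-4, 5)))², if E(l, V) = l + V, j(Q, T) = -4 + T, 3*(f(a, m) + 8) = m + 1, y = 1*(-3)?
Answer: 7225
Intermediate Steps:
y = -3
f(a, m) = -23/3 + m/3 (f(a, m) = -8 + (m + 1)/3 = -8 + (1 + m)/3 = -8 + (⅓ + m/3) = -23/3 + m/3)
E(l, V) = V + l
X(p, F) = -3 + F + p (X(p, F) = (p + F) - 3 = (F + p) - 3 = -3 + F + p)
(98 + X(E(f(5, 2), -4), j(-4, 5)))² = (98 + (-3 + (-4 + 5) + (-4 + (-23/3 + (⅓)*2))))² = (98 + (-3 + 1 + (-4 + (-23/3 + ⅔))))² = (98 + (-3 + 1 + (-4 - 7)))² = (98 + (-3 + 1 - 11))² = (98 - 13)² = 85² = 7225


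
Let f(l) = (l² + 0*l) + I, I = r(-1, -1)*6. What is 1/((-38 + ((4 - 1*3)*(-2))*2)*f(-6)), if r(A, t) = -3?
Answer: -1/756 ≈ -0.0013228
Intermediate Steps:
I = -18 (I = -3*6 = -18)
f(l) = -18 + l² (f(l) = (l² + 0*l) - 18 = (l² + 0) - 18 = l² - 18 = -18 + l²)
1/((-38 + ((4 - 1*3)*(-2))*2)*f(-6)) = 1/((-38 + ((4 - 1*3)*(-2))*2)*(-18 + (-6)²)) = 1/((-38 + ((4 - 3)*(-2))*2)*(-18 + 36)) = 1/((-38 + (1*(-2))*2)*18) = 1/((-38 - 2*2)*18) = 1/((-38 - 4)*18) = 1/(-42*18) = 1/(-756) = -1/756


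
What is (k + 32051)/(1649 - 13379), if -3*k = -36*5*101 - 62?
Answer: -22879/7038 ≈ -3.2508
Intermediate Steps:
k = 18242/3 (k = -(-36*5*101 - 62)/3 = -(-180*101 - 62)/3 = -(-18180 - 62)/3 = -⅓*(-18242) = 18242/3 ≈ 6080.7)
(k + 32051)/(1649 - 13379) = (18242/3 + 32051)/(1649 - 13379) = (114395/3)/(-11730) = (114395/3)*(-1/11730) = -22879/7038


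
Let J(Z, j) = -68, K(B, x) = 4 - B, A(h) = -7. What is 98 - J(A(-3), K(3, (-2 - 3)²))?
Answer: 166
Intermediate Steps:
98 - J(A(-3), K(3, (-2 - 3)²)) = 98 - 1*(-68) = 98 + 68 = 166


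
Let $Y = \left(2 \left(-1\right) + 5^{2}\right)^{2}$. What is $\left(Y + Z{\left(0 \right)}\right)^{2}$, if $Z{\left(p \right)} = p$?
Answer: $279841$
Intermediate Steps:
$Y = 529$ ($Y = \left(-2 + 25\right)^{2} = 23^{2} = 529$)
$\left(Y + Z{\left(0 \right)}\right)^{2} = \left(529 + 0\right)^{2} = 529^{2} = 279841$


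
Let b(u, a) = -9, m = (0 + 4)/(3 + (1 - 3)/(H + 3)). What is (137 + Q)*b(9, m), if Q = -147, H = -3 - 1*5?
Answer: 90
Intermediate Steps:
H = -8 (H = -3 - 5 = -8)
m = 20/17 (m = (0 + 4)/(3 + (1 - 3)/(-8 + 3)) = 4/(3 - 2/(-5)) = 4/(3 - 2*(-⅕)) = 4/(3 + ⅖) = 4/(17/5) = 4*(5/17) = 20/17 ≈ 1.1765)
(137 + Q)*b(9, m) = (137 - 147)*(-9) = -10*(-9) = 90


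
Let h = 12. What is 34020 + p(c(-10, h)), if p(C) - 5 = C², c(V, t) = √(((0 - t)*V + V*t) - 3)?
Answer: 34022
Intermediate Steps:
c(V, t) = I*√3 (c(V, t) = √(((-t)*V + V*t) - 3) = √((-V*t + V*t) - 3) = √(0 - 3) = √(-3) = I*√3)
p(C) = 5 + C²
34020 + p(c(-10, h)) = 34020 + (5 + (I*√3)²) = 34020 + (5 - 3) = 34020 + 2 = 34022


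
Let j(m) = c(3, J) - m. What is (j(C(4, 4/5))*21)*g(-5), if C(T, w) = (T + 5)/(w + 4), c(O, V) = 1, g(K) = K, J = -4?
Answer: 735/8 ≈ 91.875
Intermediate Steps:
C(T, w) = (5 + T)/(4 + w)
j(m) = 1 - m
(j(C(4, 4/5))*21)*g(-5) = ((1 - (5 + 4)/(4 + 4/5))*21)*(-5) = ((1 - 9/(4 + 4*(1/5)))*21)*(-5) = ((1 - 9/(4 + 4/5))*21)*(-5) = ((1 - 9/24/5)*21)*(-5) = ((1 - 5*9/24)*21)*(-5) = ((1 - 1*15/8)*21)*(-5) = ((1 - 15/8)*21)*(-5) = -7/8*21*(-5) = -147/8*(-5) = 735/8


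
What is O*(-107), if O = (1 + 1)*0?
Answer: 0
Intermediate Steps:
O = 0 (O = 2*0 = 0)
O*(-107) = 0*(-107) = 0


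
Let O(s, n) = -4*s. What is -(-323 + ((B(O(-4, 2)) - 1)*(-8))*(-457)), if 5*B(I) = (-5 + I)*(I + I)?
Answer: -1267017/5 ≈ -2.5340e+5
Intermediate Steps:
B(I) = 2*I*(-5 + I)/5 (B(I) = ((-5 + I)*(I + I))/5 = ((-5 + I)*(2*I))/5 = (2*I*(-5 + I))/5 = 2*I*(-5 + I)/5)
-(-323 + ((B(O(-4, 2)) - 1)*(-8))*(-457)) = -(-323 + ((2*(-4*(-4))*(-5 - 4*(-4))/5 - 1)*(-8))*(-457)) = -(-323 + (((⅖)*16*(-5 + 16) - 1)*(-8))*(-457)) = -(-323 + (((⅖)*16*11 - 1)*(-8))*(-457)) = -(-323 + ((352/5 - 1)*(-8))*(-457)) = -(-323 + ((347/5)*(-8))*(-457)) = -(-323 - 2776/5*(-457)) = -(-323 + 1268632/5) = -1*1267017/5 = -1267017/5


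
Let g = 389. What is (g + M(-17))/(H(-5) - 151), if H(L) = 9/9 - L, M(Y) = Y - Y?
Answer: -389/145 ≈ -2.6828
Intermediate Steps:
M(Y) = 0
H(L) = 1 - L (H(L) = 9*(1/9) - L = 1 - L)
(g + M(-17))/(H(-5) - 151) = (389 + 0)/((1 - 1*(-5)) - 151) = 389/((1 + 5) - 151) = 389/(6 - 151) = 389/(-145) = 389*(-1/145) = -389/145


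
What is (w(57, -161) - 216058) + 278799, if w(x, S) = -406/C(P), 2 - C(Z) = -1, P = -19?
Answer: 187817/3 ≈ 62606.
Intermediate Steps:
C(Z) = 3 (C(Z) = 2 - 1*(-1) = 2 + 1 = 3)
w(x, S) = -406/3
(w(57, -161) - 216058) + 278799 = (-406/3 - 216058) + 278799 = -648580/3 + 278799 = 187817/3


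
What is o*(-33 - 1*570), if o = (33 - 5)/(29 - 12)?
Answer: -16884/17 ≈ -993.18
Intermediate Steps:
o = 28/17 ≈ 1.6471
o*(-33 - 1*570) = 28*(-33 - 1*570)/17 = 28*(-33 - 570)/17 = (28/17)*(-603) = -16884/17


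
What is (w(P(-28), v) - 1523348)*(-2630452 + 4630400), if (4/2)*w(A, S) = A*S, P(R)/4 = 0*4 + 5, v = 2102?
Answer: -3004577878944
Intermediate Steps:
P(R) = 20 (P(R) = 4*(0*4 + 5) = 4*(0 + 5) = 4*5 = 20)
w(A, S) = A*S/2 (w(A, S) = (A*S)/2 = A*S/2)
(w(P(-28), v) - 1523348)*(-2630452 + 4630400) = ((1/2)*20*2102 - 1523348)*(-2630452 + 4630400) = (21020 - 1523348)*1999948 = -1502328*1999948 = -3004577878944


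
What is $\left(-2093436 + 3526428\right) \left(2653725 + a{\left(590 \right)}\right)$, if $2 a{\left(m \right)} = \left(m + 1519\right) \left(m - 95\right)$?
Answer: $4550756276880$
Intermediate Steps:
$a{\left(m \right)} = \frac{\left(-95 + m\right) \left(1519 + m\right)}{2}$ ($a{\left(m \right)} = \frac{\left(m + 1519\right) \left(m - 95\right)}{2} = \frac{\left(1519 + m\right) \left(-95 + m\right)}{2} = \frac{\left(-95 + m\right) \left(1519 + m\right)}{2}$)
$\left(-2093436 + 3526428\right) \left(2653725 + a{\left(590 \right)}\right) = \left(-2093436 + 3526428\right) \left(2653725 + \left(- \frac{144305}{2} + \frac{590^{2}}{2} + 712 \cdot 590\right)\right) = 1432992 \left(2653725 + \left(- \frac{144305}{2} + \frac{1}{2} \cdot 348100 + 420080\right)\right) = 1432992 \left(2653725 + \left(- \frac{144305}{2} + 174050 + 420080\right)\right) = 1432992 \left(2653725 + \frac{1043955}{2}\right) = 1432992 \cdot \frac{6351405}{2} = 4550756276880$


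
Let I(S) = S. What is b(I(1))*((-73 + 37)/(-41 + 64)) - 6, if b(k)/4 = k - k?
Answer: -6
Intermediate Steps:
b(k) = 0 (b(k) = 4*(k - k) = 4*0 = 0)
b(I(1))*((-73 + 37)/(-41 + 64)) - 6 = 0*((-73 + 37)/(-41 + 64)) - 6 = 0*(-36/23) - 6 = 0 - 6 = -6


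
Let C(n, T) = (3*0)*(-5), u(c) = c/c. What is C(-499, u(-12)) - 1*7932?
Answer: -7932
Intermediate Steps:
u(c) = 1
C(n, T) = 0 (C(n, T) = 0*(-5) = 0)
C(-499, u(-12)) - 1*7932 = 0 - 1*7932 = 0 - 7932 = -7932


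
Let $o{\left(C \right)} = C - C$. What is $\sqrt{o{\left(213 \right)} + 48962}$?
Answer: $\sqrt{48962} \approx 221.27$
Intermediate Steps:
$o{\left(C \right)} = 0$
$\sqrt{o{\left(213 \right)} + 48962} = \sqrt{0 + 48962} = \sqrt{48962}$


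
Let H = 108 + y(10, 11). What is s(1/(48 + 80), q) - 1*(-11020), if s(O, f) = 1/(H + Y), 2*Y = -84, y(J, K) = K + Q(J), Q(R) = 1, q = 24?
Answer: 859561/78 ≈ 11020.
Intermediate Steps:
y(J, K) = 1 + K (y(J, K) = K + 1 = 1 + K)
Y = -42 (Y = (½)*(-84) = -42)
H = 120 (H = 108 + (1 + 11) = 108 + 12 = 120)
s(O, f) = 1/78 (s(O, f) = 1/(120 - 42) = 1/78)
s(1/(48 + 80), q) - 1*(-11020) = 1/78 - 1*(-11020) = 1/78 + 11020 = 859561/78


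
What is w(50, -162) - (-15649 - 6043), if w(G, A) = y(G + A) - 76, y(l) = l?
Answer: 21504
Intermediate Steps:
w(G, A) = -76 + A + G (w(G, A) = (G + A) - 76 = (A + G) - 76 = -76 + A + G)
w(50, -162) - (-15649 - 6043) = (-76 - 162 + 50) - (-15649 - 6043) = -188 - 1*(-21692) = -188 + 21692 = 21504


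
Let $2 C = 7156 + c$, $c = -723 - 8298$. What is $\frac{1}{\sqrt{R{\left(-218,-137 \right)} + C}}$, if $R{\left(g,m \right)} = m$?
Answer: $- \frac{i \sqrt{4278}}{2139} \approx - 0.030578 i$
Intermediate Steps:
$c = -9021$
$C = - \frac{1865}{2}$ ($C = \frac{7156 - 9021}{2} = \frac{1}{2} \left(-1865\right) = - \frac{1865}{2} \approx -932.5$)
$\frac{1}{\sqrt{R{\left(-218,-137 \right)} + C}} = \frac{1}{\sqrt{-137 - \frac{1865}{2}}} = \frac{1}{\sqrt{- \frac{2139}{2}}} = \frac{1}{\frac{1}{2} i \sqrt{4278}} = - \frac{i \sqrt{4278}}{2139}$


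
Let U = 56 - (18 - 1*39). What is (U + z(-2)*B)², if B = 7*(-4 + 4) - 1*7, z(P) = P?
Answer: 8281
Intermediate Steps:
B = -7 (B = 7*0 - 7 = 0 - 7 = -7)
U = 77 (U = 56 - (18 - 39) = 56 - 1*(-21) = 56 + 21 = 77)
(U + z(-2)*B)² = (77 - 2*(-7))² = (77 + 14)² = 91² = 8281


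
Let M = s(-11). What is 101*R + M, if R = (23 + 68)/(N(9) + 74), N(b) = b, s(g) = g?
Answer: 8278/83 ≈ 99.735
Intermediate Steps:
M = -11
R = 91/83 (R = (23 + 68)/(9 + 74) = 91/83 ≈ 1.0964)
101*R + M = 101*(91/83) - 11 = 9191/83 - 11 = 8278/83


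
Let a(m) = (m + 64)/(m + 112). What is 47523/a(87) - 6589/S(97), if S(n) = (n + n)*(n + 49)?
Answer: 267861254009/4276924 ≈ 62629.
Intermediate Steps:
S(n) = 2*n*(49 + n) (S(n) = (2*n)*(49 + n) = 2*n*(49 + n))
a(m) = (64 + m)/(112 + m)
47523/a(87) - 6589/S(97) = 47523/(((64 + 87)/(112 + 87))) - 6589*1/(194*(49 + 97)) = 47523/((151/199)) - 6589/(2*97*146) = 47523/(((1/199)*151)) - 6589/28324 = 47523/(151/199) - 6589*1/28324 = 47523*(199/151) - 6589/28324 = 9457077/151 - 6589/28324 = 267861254009/4276924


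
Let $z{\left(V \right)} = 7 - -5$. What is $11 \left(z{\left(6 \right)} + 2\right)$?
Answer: $154$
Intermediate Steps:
$z{\left(V \right)} = 12$ ($z{\left(V \right)} = 7 + 5 = 12$)
$11 \left(z{\left(6 \right)} + 2\right) = 11 \left(12 + 2\right) = 11 \cdot 14 = 154$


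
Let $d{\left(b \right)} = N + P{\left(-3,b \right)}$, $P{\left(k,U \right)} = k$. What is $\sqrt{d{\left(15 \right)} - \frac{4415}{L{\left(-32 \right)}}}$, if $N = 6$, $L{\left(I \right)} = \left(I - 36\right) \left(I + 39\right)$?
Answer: $\frac{\sqrt{695317}}{238} \approx 3.5036$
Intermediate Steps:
$L{\left(I \right)} = \left(-36 + I\right) \left(39 + I\right)$
$d{\left(b \right)} = 3$ ($d{\left(b \right)} = 6 - 3 = 3$)
$\sqrt{d{\left(15 \right)} - \frac{4415}{L{\left(-32 \right)}}} = \sqrt{3 - \frac{4415}{-1404 + \left(-32\right)^{2} + 3 \left(-32\right)}} = \sqrt{3 - \frac{4415}{-1404 + 1024 - 96}} = \sqrt{3 - \frac{4415}{-476}} = \sqrt{3 - - \frac{4415}{476}} = \sqrt{3 + \frac{4415}{476}} = \sqrt{\frac{5843}{476}} = \frac{\sqrt{695317}}{238}$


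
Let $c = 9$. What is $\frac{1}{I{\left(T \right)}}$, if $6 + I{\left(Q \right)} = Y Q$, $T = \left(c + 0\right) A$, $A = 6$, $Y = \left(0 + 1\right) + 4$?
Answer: $\frac{1}{264} \approx 0.0037879$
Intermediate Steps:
$Y = 5$ ($Y = 1 + 4 = 5$)
$T = 54$ ($T = \left(9 + 0\right) 6 = 9 \cdot 6 = 54$)
$I{\left(Q \right)} = -6 + 5 Q$
$\frac{1}{I{\left(T \right)}} = \frac{1}{-6 + 5 \cdot 54} = \frac{1}{-6 + 270} = \frac{1}{264}$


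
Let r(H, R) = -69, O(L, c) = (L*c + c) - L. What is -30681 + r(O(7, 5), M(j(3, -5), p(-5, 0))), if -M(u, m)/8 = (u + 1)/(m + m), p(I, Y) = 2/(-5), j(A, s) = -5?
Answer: -30750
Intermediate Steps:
p(I, Y) = -2/5 (p(I, Y) = 2*(-1/5) = -2/5)
O(L, c) = c - L + L*c (O(L, c) = (c + L*c) - L = c - L + L*c)
M(u, m) = -4*(1 + u)/m (M(u, m) = -8*(u + 1)/(m + m) = -8*(1 + u)/(2*m) = -8*(1 + u)*1/(2*m) = -4*(1 + u)/m)
-30681 + r(O(7, 5), M(j(3, -5), p(-5, 0))) = -30681 - 69 = -30750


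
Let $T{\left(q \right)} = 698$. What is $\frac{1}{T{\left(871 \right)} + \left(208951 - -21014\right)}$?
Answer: $\frac{1}{230663} \approx 4.3353 \cdot 10^{-6}$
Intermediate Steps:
$\frac{1}{T{\left(871 \right)} + \left(208951 - -21014\right)} = \frac{1}{698 + \left(208951 - -21014\right)} = \frac{1}{698 + \left(208951 + 21014\right)} = \frac{1}{698 + 229965} = \frac{1}{230663}$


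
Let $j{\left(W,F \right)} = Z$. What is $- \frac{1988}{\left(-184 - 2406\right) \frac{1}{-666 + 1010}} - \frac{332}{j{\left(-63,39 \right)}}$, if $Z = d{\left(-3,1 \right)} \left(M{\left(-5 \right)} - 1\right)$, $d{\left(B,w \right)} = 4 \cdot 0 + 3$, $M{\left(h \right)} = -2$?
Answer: $\frac{501052}{1665} \approx 300.93$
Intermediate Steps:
$d{\left(B,w \right)} = 3$ ($d{\left(B,w \right)} = 0 + 3 = 3$)
$Z = -9$ ($Z = 3 \left(-2 - 1\right) = 3 \left(-3\right) = -9$)
$j{\left(W,F \right)} = -9$
$- \frac{1988}{\left(-184 - 2406\right) \frac{1}{-666 + 1010}} - \frac{332}{j{\left(-63,39 \right)}} = - \frac{1988}{\left(-184 - 2406\right) \frac{1}{-666 + 1010}} - \frac{332}{-9} = - \frac{1988}{\left(-2590\right) \frac{1}{344}} - - \frac{332}{9} = - \frac{1988}{\left(-2590\right) \frac{1}{344}} + \frac{332}{9} = - \frac{1988}{- \frac{1295}{172}} + \frac{332}{9} = \left(-1988\right) \left(- \frac{172}{1295}\right) + \frac{332}{9} = \frac{48848}{185} + \frac{332}{9} = \frac{501052}{1665}$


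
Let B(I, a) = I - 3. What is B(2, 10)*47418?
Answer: -47418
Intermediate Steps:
B(I, a) = -3 + I
B(2, 10)*47418 = (-3 + 2)*47418 = -1*47418 = -47418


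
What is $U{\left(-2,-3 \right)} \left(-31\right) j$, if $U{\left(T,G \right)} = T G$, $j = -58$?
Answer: $10788$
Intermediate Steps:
$U{\left(T,G \right)} = G T$
$U{\left(-2,-3 \right)} \left(-31\right) j = \left(-3\right) \left(-2\right) \left(-31\right) \left(-58\right) = 6 \left(-31\right) \left(-58\right) = \left(-186\right) \left(-58\right) = 10788$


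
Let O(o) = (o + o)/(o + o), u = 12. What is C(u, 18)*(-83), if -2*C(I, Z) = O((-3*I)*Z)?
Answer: 83/2 ≈ 41.500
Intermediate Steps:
O(o) = 1 (O(o) = (2*o)/((2*o)) = (2*o)*(1/(2*o)) = 1)
C(I, Z) = -1/2 (C(I, Z) = -1/2*1 = -1/2)
C(u, 18)*(-83) = -1/2*(-83) = 83/2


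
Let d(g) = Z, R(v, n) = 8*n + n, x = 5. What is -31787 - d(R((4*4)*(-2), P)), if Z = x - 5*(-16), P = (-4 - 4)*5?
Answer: -31872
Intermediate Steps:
P = -40 (P = -8*5 = -40)
R(v, n) = 9*n
Z = 85 (Z = 5 - 5*(-16) = 5 + 80 = 85)
d(g) = 85
-31787 - d(R((4*4)*(-2), P)) = -31787 - 1*85 = -31787 - 85 = -31872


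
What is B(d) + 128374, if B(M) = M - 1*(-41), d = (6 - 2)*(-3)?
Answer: 128403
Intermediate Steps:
d = -12 (d = 4*(-3) = -12)
B(M) = 41 + M (B(M) = M + 41 = 41 + M)
B(d) + 128374 = (41 - 12) + 128374 = 29 + 128374 = 128403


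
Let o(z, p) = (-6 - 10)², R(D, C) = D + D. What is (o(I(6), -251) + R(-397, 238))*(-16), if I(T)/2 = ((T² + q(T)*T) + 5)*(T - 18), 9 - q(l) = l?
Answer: 8608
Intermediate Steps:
R(D, C) = 2*D
q(l) = 9 - l
I(T) = 2*(-18 + T)*(5 + T² + T*(9 - T)) (I(T) = 2*(((T² + (9 - T)*T) + 5)*(T - 18)) = 2*(((T² + T*(9 - T)) + 5)*(-18 + T)) = 2*((5 + T² + T*(9 - T))*(-18 + T)) = 2*((-18 + T)*(5 + T² + T*(9 - T))) = 2*(-18 + T)*(5 + T² + T*(9 - T)))
o(z, p) = 256 (o(z, p) = (-16)² = 256)
(o(I(6), -251) + R(-397, 238))*(-16) = (256 + 2*(-397))*(-16) = (256 - 794)*(-16) = -538*(-16) = 8608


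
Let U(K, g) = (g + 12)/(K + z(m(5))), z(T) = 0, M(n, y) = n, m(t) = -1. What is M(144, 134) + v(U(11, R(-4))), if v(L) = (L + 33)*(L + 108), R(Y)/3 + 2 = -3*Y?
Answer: 515574/121 ≈ 4260.9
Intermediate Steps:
R(Y) = -6 - 9*Y (R(Y) = -6 + 3*(-3*Y) = -6 - 9*Y)
U(K, g) = (12 + g)/K (U(K, g) = (g + 12)/(K + 0) = (12 + g)/K)
v(L) = (33 + L)*(108 + L)
M(144, 134) + v(U(11, R(-4))) = 144 + (3564 + ((12 + (-6 - 9*(-4)))/11)² + 141*((12 + (-6 - 9*(-4)))/11)) = 144 + (3564 + ((12 + (-6 + 36))/11)² + 141*((12 + (-6 + 36))/11)) = 144 + (3564 + ((12 + 30)/11)² + 141*((12 + 30)/11)) = 144 + (3564 + ((1/11)*42)² + 141*((1/11)*42)) = 144 + (3564 + (42/11)² + 141*(42/11)) = 144 + (3564 + 1764/121 + 5922/11) = 144 + 498150/121 = 515574/121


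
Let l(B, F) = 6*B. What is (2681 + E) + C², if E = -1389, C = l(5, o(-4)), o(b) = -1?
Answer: 2192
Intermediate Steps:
C = 30 (C = 6*5 = 30)
(2681 + E) + C² = (2681 - 1389) + 30² = 1292 + 900 = 2192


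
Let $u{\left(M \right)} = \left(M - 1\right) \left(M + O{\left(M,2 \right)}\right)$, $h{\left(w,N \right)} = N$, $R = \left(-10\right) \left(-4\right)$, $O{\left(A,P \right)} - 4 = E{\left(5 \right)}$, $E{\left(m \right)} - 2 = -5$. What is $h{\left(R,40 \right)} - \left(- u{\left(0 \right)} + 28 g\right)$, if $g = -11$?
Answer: $347$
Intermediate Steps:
$E{\left(m \right)} = -3$ ($E{\left(m \right)} = 2 - 5 = -3$)
$O{\left(A,P \right)} = 1$ ($O{\left(A,P \right)} = 4 - 3 = 1$)
$R = 40$
$u{\left(M \right)} = \left(1 + M\right) \left(-1 + M\right)$ ($u{\left(M \right)} = \left(M - 1\right) \left(M + 1\right) = \left(-1 + M\right) \left(1 + M\right) = \left(1 + M\right) \left(-1 + M\right)$)
$h{\left(R,40 \right)} - \left(- u{\left(0 \right)} + 28 g\right) = 40 - \left(-307 + 0\right) = 40 + \left(\left(-1 + 0\right) + 308\right) = 40 + \left(-1 + 308\right) = 40 + 307 = 347$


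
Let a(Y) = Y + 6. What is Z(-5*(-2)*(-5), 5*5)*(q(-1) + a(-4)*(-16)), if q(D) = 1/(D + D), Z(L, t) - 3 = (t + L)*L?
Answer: -81445/2 ≈ -40723.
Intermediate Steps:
Z(L, t) = 3 + L*(L + t) (Z(L, t) = 3 + (t + L)*L = 3 + (L + t)*L = 3 + L*(L + t))
q(D) = 1/(2*D)
a(Y) = 6 + Y
Z(-5*(-2)*(-5), 5*5)*(q(-1) + a(-4)*(-16)) = (3 + (-5*(-2)*(-5))² + (-5*(-2)*(-5))*(5*5))*((½)/(-1) + (6 - 4)*(-16)) = (3 + (10*(-5))² + (10*(-5))*25)*((½)*(-1) + 2*(-16)) = (3 + (-50)² - 50*25)*(-½ - 32) = (3 + 2500 - 1250)*(-65/2) = 1253*(-65/2) = -81445/2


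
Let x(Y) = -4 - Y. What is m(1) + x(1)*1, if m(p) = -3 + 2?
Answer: -6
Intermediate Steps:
m(p) = -1
m(1) + x(1)*1 = -1 + (-4 - 1*1)*1 = -1 + (-4 - 1)*1 = -1 - 5*1 = -1 - 5 = -6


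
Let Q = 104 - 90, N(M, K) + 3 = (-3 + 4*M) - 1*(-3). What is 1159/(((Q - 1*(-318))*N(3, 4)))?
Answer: 1159/2988 ≈ 0.38789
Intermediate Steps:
N(M, K) = -3 + 4*M (N(M, K) = -3 + ((-3 + 4*M) - 1*(-3)) = -3 + ((-3 + 4*M) + 3) = -3 + 4*M)
Q = 14
1159/(((Q - 1*(-318))*N(3, 4))) = 1159/(((14 - 1*(-318))*(-3 + 4*3))) = 1159/(((14 + 318)*(-3 + 12))) = 1159/((332*9)) = 1159/2988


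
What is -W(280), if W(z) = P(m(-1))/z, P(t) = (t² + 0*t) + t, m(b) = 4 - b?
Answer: -3/28 ≈ -0.10714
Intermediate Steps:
P(t) = t + t² (P(t) = (t² + 0) + t = t² + t = t + t²)
W(z) = 30/z (W(z) = ((4 - 1*(-1))*(1 + (4 - 1*(-1))))/z = ((4 + 1)*(1 + (4 + 1)))/z = (5*(1 + 5))/z = (5*6)/z = 30/z)
-W(280) = -30/280 = -1*3/28 = -3/28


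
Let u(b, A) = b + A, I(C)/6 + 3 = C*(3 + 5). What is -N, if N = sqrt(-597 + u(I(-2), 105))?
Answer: -I*sqrt(606) ≈ -24.617*I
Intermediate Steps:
I(C) = -18 + 48*C (I(C) = -18 + 6*(C*(3 + 5)) = -18 + 6*(C*8) = -18 + 6*(8*C) = -18 + 48*C)
u(b, A) = A + b
N = I*sqrt(606) (N = sqrt(-597 + (105 + (-18 + 48*(-2)))) = sqrt(-597 + (105 + (-18 - 96))) = sqrt(-597 + (105 - 114)) = sqrt(-597 - 9) = sqrt(-606) = I*sqrt(606) ≈ 24.617*I)
-N = -I*sqrt(606)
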